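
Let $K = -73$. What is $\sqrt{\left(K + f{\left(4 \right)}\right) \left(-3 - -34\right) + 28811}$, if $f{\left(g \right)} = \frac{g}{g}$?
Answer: $\sqrt{26579} \approx 163.03$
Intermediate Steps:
$f{\left(g \right)} = 1$
$\sqrt{\left(K + f{\left(4 \right)}\right) \left(-3 - -34\right) + 28811} = \sqrt{\left(-73 + 1\right) \left(-3 - -34\right) + 28811} = \sqrt{- 72 \left(-3 + 34\right) + 28811} = \sqrt{\left(-72\right) 31 + 28811} = \sqrt{-2232 + 28811} = \sqrt{26579}$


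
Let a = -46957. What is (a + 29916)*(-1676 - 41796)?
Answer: 740806352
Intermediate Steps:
(a + 29916)*(-1676 - 41796) = (-46957 + 29916)*(-1676 - 41796) = -17041*(-43472) = 740806352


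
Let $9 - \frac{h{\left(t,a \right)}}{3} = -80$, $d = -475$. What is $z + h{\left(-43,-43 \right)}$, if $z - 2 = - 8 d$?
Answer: $4069$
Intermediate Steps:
$h{\left(t,a \right)} = 267$ ($h{\left(t,a \right)} = 27 - -240 = 27 + 240 = 267$)
$z = 3802$ ($z = 2 - -3800 = 2 + 3800 = 3802$)
$z + h{\left(-43,-43 \right)} = 3802 + 267 = 4069$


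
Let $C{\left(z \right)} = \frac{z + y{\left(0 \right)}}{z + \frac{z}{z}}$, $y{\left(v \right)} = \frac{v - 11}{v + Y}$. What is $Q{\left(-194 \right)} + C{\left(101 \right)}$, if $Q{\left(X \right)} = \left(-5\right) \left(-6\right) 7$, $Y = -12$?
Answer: $\frac{258263}{1224} \approx 211.0$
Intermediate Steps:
$y{\left(v \right)} = \frac{-11 + v}{-12 + v}$ ($y{\left(v \right)} = \frac{v - 11}{v - 12} = \frac{-11 + v}{-12 + v}$)
$C{\left(z \right)} = \frac{\frac{11}{12} + z}{1 + z}$ ($C{\left(z \right)} = \frac{z + \frac{-11 + 0}{-12 + 0}}{z + \frac{z}{z}} = \frac{z + \frac{1}{-12} \left(-11\right)}{z + 1} = \frac{z - - \frac{11}{12}}{1 + z} = \frac{z + \frac{11}{12}}{1 + z} = \frac{\frac{11}{12} + z}{1 + z}$)
$Q{\left(X \right)} = 210$ ($Q{\left(X \right)} = 30 \cdot 7 = 210$)
$Q{\left(-194 \right)} + C{\left(101 \right)} = 210 + \frac{\frac{11}{12} + 101}{1 + 101} = 210 + \frac{1}{102} \cdot \frac{1223}{12} = 210 + \frac{1223}{1224} = \frac{258263}{1224}$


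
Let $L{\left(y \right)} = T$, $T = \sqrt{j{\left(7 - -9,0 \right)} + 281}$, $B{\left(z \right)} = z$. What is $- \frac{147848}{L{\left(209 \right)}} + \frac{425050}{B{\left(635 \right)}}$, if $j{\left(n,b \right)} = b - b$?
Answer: $\frac{85010}{127} - \frac{147848 \sqrt{281}}{281} \approx -8150.5$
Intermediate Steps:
$j{\left(n,b \right)} = 0$
$T = \sqrt{281}$ ($T = \sqrt{0 + 281} = \sqrt{281} \approx 16.763$)
$L{\left(y \right)} = \sqrt{281}$
$- \frac{147848}{L{\left(209 \right)}} + \frac{425050}{B{\left(635 \right)}} = - \frac{147848}{\sqrt{281}} + \frac{425050}{635} = - 147848 \frac{\sqrt{281}}{281} + 425050 \cdot \frac{1}{635} = - \frac{147848 \sqrt{281}}{281} + \frac{85010}{127} = \frac{85010}{127} - \frac{147848 \sqrt{281}}{281}$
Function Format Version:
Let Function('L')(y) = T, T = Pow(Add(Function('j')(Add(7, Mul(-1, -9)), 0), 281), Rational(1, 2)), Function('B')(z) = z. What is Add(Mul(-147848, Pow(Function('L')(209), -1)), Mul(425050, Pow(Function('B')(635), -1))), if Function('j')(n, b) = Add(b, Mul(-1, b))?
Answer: Add(Rational(85010, 127), Mul(Rational(-147848, 281), Pow(281, Rational(1, 2)))) ≈ -8150.5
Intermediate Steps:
Function('j')(n, b) = 0
T = Pow(281, Rational(1, 2)) (T = Pow(Add(0, 281), Rational(1, 2)) = Pow(281, Rational(1, 2)) ≈ 16.763)
Function('L')(y) = Pow(281, Rational(1, 2))
Add(Mul(-147848, Pow(Function('L')(209), -1)), Mul(425050, Pow(Function('B')(635), -1))) = Add(Mul(-147848, Pow(Pow(281, Rational(1, 2)), -1)), Mul(425050, Pow(635, -1))) = Add(Mul(-147848, Mul(Rational(1, 281), Pow(281, Rational(1, 2)))), Mul(425050, Rational(1, 635))) = Add(Mul(Rational(-147848, 281), Pow(281, Rational(1, 2))), Rational(85010, 127)) = Add(Rational(85010, 127), Mul(Rational(-147848, 281), Pow(281, Rational(1, 2))))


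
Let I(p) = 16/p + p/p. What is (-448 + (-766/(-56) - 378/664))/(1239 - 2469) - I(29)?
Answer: -49661753/41448540 ≈ -1.1982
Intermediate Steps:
I(p) = 1 + 16/p (I(p) = 16/p + 1 = 1 + 16/p)
(-448 + (-766/(-56) - 378/664))/(1239 - 2469) - I(29) = (-448 + (-766/(-56) - 378/664))/(1239 - 2469) - (16 + 29)/29 = (-448 + (-766*(-1/56) - 378*1/664))/(-1230) - 45/29 = (-448 + (383/28 - 189/332))*(-1/1230) - 1*45/29 = (-448 + 15233/1162)*(-1/1230) - 45/29 = -505343/1162*(-1/1230) - 45/29 = 505343/1429260 - 45/29 = -49661753/41448540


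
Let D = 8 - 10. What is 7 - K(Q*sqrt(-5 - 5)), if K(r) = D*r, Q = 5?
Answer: 7 + 10*I*sqrt(10) ≈ 7.0 + 31.623*I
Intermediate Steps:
D = -2
K(r) = -2*r
7 - K(Q*sqrt(-5 - 5)) = 7 - (-2)*5*sqrt(-5 - 5) = 7 - (-2)*5*sqrt(-10) = 7 - (-2)*5*(I*sqrt(10)) = 7 - (-2)*5*I*sqrt(10) = 7 - (-10)*I*sqrt(10) = 7 + 10*I*sqrt(10)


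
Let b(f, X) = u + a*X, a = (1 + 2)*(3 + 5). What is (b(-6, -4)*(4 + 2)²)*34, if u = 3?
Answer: -113832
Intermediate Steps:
a = 24 (a = 3*8 = 24)
b(f, X) = 3 + 24*X
(b(-6, -4)*(4 + 2)²)*34 = ((3 + 24*(-4))*(4 + 2)²)*34 = ((3 - 96)*6²)*34 = -93*36*34 = -3348*34 = -113832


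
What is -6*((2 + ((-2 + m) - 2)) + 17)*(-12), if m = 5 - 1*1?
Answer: 1368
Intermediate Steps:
m = 4 (m = 5 - 1 = 4)
-6*((2 + ((-2 + m) - 2)) + 17)*(-12) = -6*((2 + ((-2 + 4) - 2)) + 17)*(-12) = -6*((2 + (2 - 2)) + 17)*(-12) = -6*((2 + 0) + 17)*(-12) = -6*(2 + 17)*(-12) = -6*19*(-12) = -114*(-12) = 1368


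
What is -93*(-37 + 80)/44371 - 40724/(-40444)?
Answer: 411307262/448635181 ≈ 0.91680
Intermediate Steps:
-93*(-37 + 80)/44371 - 40724/(-40444) = -93*43*(1/44371) - 40724*(-1/40444) = -3999*1/44371 + 10181/10111 = -3999/44371 + 10181/10111 = 411307262/448635181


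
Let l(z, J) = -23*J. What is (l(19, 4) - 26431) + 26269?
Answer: -254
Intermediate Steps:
(l(19, 4) - 26431) + 26269 = (-23*4 - 26431) + 26269 = (-92 - 26431) + 26269 = -26523 + 26269 = -254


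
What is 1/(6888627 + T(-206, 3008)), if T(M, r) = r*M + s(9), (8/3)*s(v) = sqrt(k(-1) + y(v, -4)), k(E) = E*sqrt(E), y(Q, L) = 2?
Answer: 1009137611548873173355136/6326262494909998123714153914517 - 60364950070948944*sqrt(2 - I)/6326262494909998123714153914517 - 3610931904*I/6326262494909998123714153914517 + 216*I*sqrt(2 - I)/6326262494909998123714153914517 ≈ 1.5952e-7 + 3.2782e-15*I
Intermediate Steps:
k(E) = E**(3/2)
s(v) = 3*sqrt(2 - I)/8 (s(v) = 3*sqrt((-1)**(3/2) + 2)/8 = 3*sqrt(-I + 2)/8 = 3*sqrt(2 - I)/8)
T(M, r) = 3*sqrt(2 - I)/8 + M*r (T(M, r) = r*M + 3*sqrt(2 - I)/8 = M*r + 3*sqrt(2 - I)/8 = 3*sqrt(2 - I)/8 + M*r)
1/(6888627 + T(-206, 3008)) = 1/(6888627 + (3*sqrt(2 - I)/8 - 206*3008)) = 1/(6888627 + (3*sqrt(2 - I)/8 - 619648)) = 1/(6888627 + (-619648 + 3*sqrt(2 - I)/8)) = 1/(6268979 + 3*sqrt(2 - I)/8)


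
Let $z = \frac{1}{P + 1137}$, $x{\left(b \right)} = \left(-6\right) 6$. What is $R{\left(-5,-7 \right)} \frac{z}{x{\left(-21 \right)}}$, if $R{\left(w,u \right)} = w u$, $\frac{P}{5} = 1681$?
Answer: $- \frac{35}{343512} \approx -0.00010189$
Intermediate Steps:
$x{\left(b \right)} = -36$
$P = 8405$ ($P = 5 \cdot 1681 = 8405$)
$z = \frac{1}{9542}$ ($z = \frac{1}{8405 + 1137} = \frac{1}{9542} \approx 0.0001048$)
$R{\left(w,u \right)} = u w$
$R{\left(-5,-7 \right)} \frac{z}{x{\left(-21 \right)}} = \left(-7\right) \left(-5\right) \frac{1}{9542 \left(-36\right)} = 35 \cdot \frac{1}{9542} \left(- \frac{1}{36}\right) = 35 \left(- \frac{1}{343512}\right) = - \frac{35}{343512}$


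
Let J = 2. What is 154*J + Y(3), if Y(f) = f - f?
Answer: 308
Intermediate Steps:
Y(f) = 0
154*J + Y(3) = 154*2 + 0 = 308 + 0 = 308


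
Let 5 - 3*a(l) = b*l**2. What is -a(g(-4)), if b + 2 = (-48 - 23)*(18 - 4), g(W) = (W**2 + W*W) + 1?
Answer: -1084649/3 ≈ -3.6155e+5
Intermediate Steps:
g(W) = 1 + 2*W**2 (g(W) = (W**2 + W**2) + 1 = 2*W**2 + 1 = 1 + 2*W**2)
b = -996 (b = -2 + (-48 - 23)*(18 - 4) = -2 - 71*14 = -2 - 994 = -996)
a(l) = 5/3 + 332*l**2 (a(l) = 5/3 - (-332)*l**2 = 5/3 + 332*l**2)
-a(g(-4)) = -(5/3 + 332*(1 + 2*(-4)**2)**2) = -(5/3 + 332*(1 + 2*16)**2) = -(5/3 + 332*(1 + 32)**2) = -(5/3 + 332*33**2) = -(5/3 + 332*1089) = -(5/3 + 361548) = -1*1084649/3 = -1084649/3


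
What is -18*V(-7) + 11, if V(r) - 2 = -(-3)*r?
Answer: 353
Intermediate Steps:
V(r) = 2 + 3*r (V(r) = 2 - (-3)*r = 2 + 3*r)
-18*V(-7) + 11 = -18*(2 + 3*(-7)) + 11 = -18*(2 - 21) + 11 = -18*(-19) + 11 = 342 + 11 = 353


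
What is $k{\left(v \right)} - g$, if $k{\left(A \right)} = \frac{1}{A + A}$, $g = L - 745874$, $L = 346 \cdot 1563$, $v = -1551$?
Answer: $\frac{636145751}{3102} \approx 2.0508 \cdot 10^{5}$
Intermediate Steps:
$L = 540798$
$g = -205076$ ($g = 540798 - 745874 = -205076$)
$k{\left(A \right)} = \frac{1}{2 A}$
$k{\left(v \right)} - g = \frac{1}{2 \left(-1551\right)} - -205076 = \frac{1}{2} \left(- \frac{1}{1551}\right) + 205076 = - \frac{1}{3102} + 205076 = \frac{636145751}{3102}$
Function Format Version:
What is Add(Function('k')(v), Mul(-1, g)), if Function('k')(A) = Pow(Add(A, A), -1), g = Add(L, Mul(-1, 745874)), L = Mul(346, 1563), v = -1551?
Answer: Rational(636145751, 3102) ≈ 2.0508e+5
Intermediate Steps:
L = 540798
g = -205076 (g = Add(540798, Mul(-1, 745874)) = Add(540798, -745874) = -205076)
Function('k')(A) = Mul(Rational(1, 2), Pow(A, -1)) (Function('k')(A) = Pow(Mul(2, A), -1) = Mul(Rational(1, 2), Pow(A, -1)))
Add(Function('k')(v), Mul(-1, g)) = Add(Mul(Rational(1, 2), Pow(-1551, -1)), Mul(-1, -205076)) = Add(Mul(Rational(1, 2), Rational(-1, 1551)), 205076) = Add(Rational(-1, 3102), 205076) = Rational(636145751, 3102)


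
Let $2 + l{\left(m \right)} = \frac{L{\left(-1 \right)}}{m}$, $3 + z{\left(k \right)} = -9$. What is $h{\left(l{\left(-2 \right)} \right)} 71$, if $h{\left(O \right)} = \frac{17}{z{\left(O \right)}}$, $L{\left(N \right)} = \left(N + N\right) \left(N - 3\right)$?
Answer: $- \frac{1207}{12} \approx -100.58$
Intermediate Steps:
$L{\left(N \right)} = 2 N \left(-3 + N\right)$
$z{\left(k \right)} = -12$ ($z{\left(k \right)} = -3 - 9 = -12$)
$l{\left(m \right)} = -2 + \frac{8}{m}$ ($l{\left(m \right)} = -2 + \frac{2 \left(-1\right) \left(-3 - 1\right)}{m} = -2 + \frac{2 \left(-1\right) \left(-4\right)}{m} = -2 + \frac{8}{m}$)
$h{\left(O \right)} = - \frac{17}{12}$ ($h{\left(O \right)} = \frac{17}{-12} = 17 \left(- \frac{1}{12}\right) = - \frac{17}{12}$)
$h{\left(l{\left(-2 \right)} \right)} 71 = \left(- \frac{17}{12}\right) 71 = - \frac{1207}{12}$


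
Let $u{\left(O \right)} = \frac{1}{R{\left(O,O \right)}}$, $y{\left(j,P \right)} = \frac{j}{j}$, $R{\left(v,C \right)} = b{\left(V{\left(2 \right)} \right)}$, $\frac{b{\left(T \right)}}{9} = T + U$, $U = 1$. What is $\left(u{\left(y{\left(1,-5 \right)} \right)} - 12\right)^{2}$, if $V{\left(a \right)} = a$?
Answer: $\frac{104329}{729} \approx 143.11$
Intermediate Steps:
$b{\left(T \right)} = 9 + 9 T$ ($b{\left(T \right)} = 9 \left(T + 1\right) = 9 \left(1 + T\right) = 9 + 9 T$)
$R{\left(v,C \right)} = 27$ ($R{\left(v,C \right)} = 9 + 9 \cdot 2 = 9 + 18 = 27$)
$y{\left(j,P \right)} = 1$
$u{\left(O \right)} = \frac{1}{27}$
$\left(u{\left(y{\left(1,-5 \right)} \right)} - 12\right)^{2} = \left(\frac{1}{27} - 12\right)^{2} = \left(- \frac{323}{27}\right)^{2} = \frac{104329}{729}$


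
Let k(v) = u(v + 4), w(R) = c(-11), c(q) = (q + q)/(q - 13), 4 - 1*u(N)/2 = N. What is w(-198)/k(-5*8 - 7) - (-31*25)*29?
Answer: 25351811/1128 ≈ 22475.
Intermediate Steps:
u(N) = 8 - 2*N
c(q) = 2*q/(-13 + q) (c(q) = (2*q)/(-13 + q) = 2*q/(-13 + q))
w(R) = 11/12 (w(R) = 2*(-11)/(-13 - 11) = 2*(-11)/(-24) = 2*(-11)*(-1/24) = 11/12)
k(v) = -2*v (k(v) = 8 - 2*(v + 4) = 8 - 2*(4 + v) = 8 + (-8 - 2*v) = -2*v)
w(-198)/k(-5*8 - 7) - (-31*25)*29 = 11/(12*((-2*(-5*8 - 7)))) - (-31*25)*29 = 11/(12*((-2*(-40 - 7)))) - (-775)*29 = 11/(12*((-2*(-47)))) - 1*(-22475) = (11/12)/94 + 22475 = (11/12)*(1/94) + 22475 = 11/1128 + 22475 = 25351811/1128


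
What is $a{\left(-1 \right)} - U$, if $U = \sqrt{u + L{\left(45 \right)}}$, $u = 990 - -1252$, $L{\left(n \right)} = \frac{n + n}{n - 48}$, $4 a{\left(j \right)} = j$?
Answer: $- \frac{1}{4} - 2 \sqrt{553} \approx -47.282$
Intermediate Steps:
$a{\left(j \right)} = \frac{j}{4}$
$L{\left(n \right)} = \frac{2 n}{-48 + n}$
$u = 2242$ ($u = 990 + 1252 = 2242$)
$U = 2 \sqrt{553}$ ($U = \sqrt{2242 + 2 \cdot 45 \frac{1}{-48 + 45}} = \sqrt{2242 + 2 \cdot 45 \frac{1}{-3}} = \sqrt{2242 + 2 \cdot 45 \left(- \frac{1}{3}\right)} = \sqrt{2242 - 30} = \sqrt{2212} = 2 \sqrt{553} \approx 47.032$)
$a{\left(-1 \right)} - U = \frac{1}{4} \left(-1\right) - 2 \sqrt{553} = - \frac{1}{4} - 2 \sqrt{553}$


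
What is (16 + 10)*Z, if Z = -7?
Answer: -182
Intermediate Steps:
(16 + 10)*Z = (16 + 10)*(-7) = 26*(-7) = -182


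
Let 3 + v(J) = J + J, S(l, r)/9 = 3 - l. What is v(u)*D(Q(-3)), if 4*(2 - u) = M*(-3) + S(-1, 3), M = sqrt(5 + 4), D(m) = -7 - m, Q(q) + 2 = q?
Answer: 25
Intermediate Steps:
Q(q) = -2 + q
S(l, r) = 27 - 9*l (S(l, r) = 9*(3 - l) = 27 - 9*l)
M = 3 (M = sqrt(9) = 3)
u = -19/4 (u = 2 - (3*(-3) + (27 - 9*(-1)))/4 = 2 - (-9 + (27 + 9))/4 = 2 - (-9 + 36)/4 = 2 - 1/4*27 = 2 - 27/4 = -19/4 ≈ -4.7500)
v(J) = -3 + 2*J (v(J) = -3 + (J + J) = -3 + 2*J)
v(u)*D(Q(-3)) = (-3 + 2*(-19/4))*(-7 - (-2 - 3)) = (-3 - 19/2)*(-7 - 1*(-5)) = -25*(-7 + 5)/2 = -25/2*(-2) = 25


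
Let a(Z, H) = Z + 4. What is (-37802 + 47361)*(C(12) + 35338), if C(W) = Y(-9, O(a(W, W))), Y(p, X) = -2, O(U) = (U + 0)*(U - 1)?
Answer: 337776824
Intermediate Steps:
a(Z, H) = 4 + Z
O(U) = U*(-1 + U)
C(W) = -2
(-37802 + 47361)*(C(12) + 35338) = (-37802 + 47361)*(-2 + 35338) = 9559*35336 = 337776824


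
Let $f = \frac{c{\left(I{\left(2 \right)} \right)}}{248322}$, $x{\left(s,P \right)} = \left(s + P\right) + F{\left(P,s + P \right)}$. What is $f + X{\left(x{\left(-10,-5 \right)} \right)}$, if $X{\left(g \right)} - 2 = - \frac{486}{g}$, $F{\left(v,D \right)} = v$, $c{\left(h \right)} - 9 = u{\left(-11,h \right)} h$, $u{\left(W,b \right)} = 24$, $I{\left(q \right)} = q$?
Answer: $\frac{5442438}{206935} \approx 26.3$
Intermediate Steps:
$c{\left(h \right)} = 9 + 24 h$
$x{\left(s,P \right)} = s + 2 P$ ($x{\left(s,P \right)} = \left(s + P\right) + P = \left(P + s\right) + P = s + 2 P$)
$X{\left(g \right)} = 2 - \frac{486}{g}$
$f = \frac{19}{82774}$ ($f = \frac{9 + 24 \cdot 2}{248322} = \left(9 + 48\right) \frac{1}{248322} = 57 \cdot \frac{1}{248322} = \frac{19}{82774} \approx 0.00022954$)
$f + X{\left(x{\left(-10,-5 \right)} \right)} = \frac{19}{82774} - \left(-2 + \frac{486}{-10 + 2 \left(-5\right)}\right) = \frac{19}{82774} - \left(-2 + \frac{486}{-10 - 10}\right) = \frac{19}{82774} - \left(-2 + \frac{486}{-20}\right) = \frac{19}{82774} + \left(2 - - \frac{243}{10}\right) = \frac{19}{82774} + \left(2 + \frac{243}{10}\right) = \frac{19}{82774} + \frac{263}{10} = \frac{5442438}{206935}$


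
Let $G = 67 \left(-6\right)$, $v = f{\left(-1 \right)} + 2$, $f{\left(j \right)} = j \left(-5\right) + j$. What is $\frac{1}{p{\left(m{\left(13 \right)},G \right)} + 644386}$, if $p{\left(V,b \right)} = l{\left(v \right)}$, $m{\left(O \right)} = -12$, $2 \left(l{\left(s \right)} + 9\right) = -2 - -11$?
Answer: $\frac{2}{1288763} \approx 1.5519 \cdot 10^{-6}$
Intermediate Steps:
$f{\left(j \right)} = - 4 j$ ($f{\left(j \right)} = - 5 j + j = - 4 j$)
$v = 6$ ($v = \left(-4\right) \left(-1\right) + 2 = 4 + 2 = 6$)
$l{\left(s \right)} = - \frac{9}{2}$ ($l{\left(s \right)} = -9 + \frac{-2 - -11}{2} = -9 + \frac{-2 + 11}{2} = -9 + \frac{1}{2} \cdot 9 = -9 + \frac{9}{2} = - \frac{9}{2}$)
$G = -402$
$p{\left(V,b \right)} = - \frac{9}{2}$
$\frac{1}{p{\left(m{\left(13 \right)},G \right)} + 644386} = \frac{1}{- \frac{9}{2} + 644386} = \frac{1}{\frac{1288763}{2}} = \frac{2}{1288763}$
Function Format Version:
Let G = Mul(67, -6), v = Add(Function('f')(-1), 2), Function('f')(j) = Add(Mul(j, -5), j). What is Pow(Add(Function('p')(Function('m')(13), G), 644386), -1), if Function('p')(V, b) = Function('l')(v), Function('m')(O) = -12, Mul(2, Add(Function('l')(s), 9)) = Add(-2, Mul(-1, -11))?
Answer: Rational(2, 1288763) ≈ 1.5519e-6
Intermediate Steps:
Function('f')(j) = Mul(-4, j) (Function('f')(j) = Add(Mul(-5, j), j) = Mul(-4, j))
v = 6 (v = Add(Mul(-4, -1), 2) = Add(4, 2) = 6)
Function('l')(s) = Rational(-9, 2) (Function('l')(s) = Add(-9, Mul(Rational(1, 2), Add(-2, Mul(-1, -11)))) = Add(-9, Mul(Rational(1, 2), Add(-2, 11))) = Add(-9, Mul(Rational(1, 2), 9)) = Add(-9, Rational(9, 2)) = Rational(-9, 2))
G = -402
Function('p')(V, b) = Rational(-9, 2)
Pow(Add(Function('p')(Function('m')(13), G), 644386), -1) = Pow(Add(Rational(-9, 2), 644386), -1) = Pow(Rational(1288763, 2), -1) = Rational(2, 1288763)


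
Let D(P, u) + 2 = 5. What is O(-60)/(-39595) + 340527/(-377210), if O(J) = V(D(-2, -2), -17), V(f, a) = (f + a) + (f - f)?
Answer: -539115425/597425198 ≈ -0.90240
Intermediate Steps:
D(P, u) = 3 (D(P, u) = -2 + 5 = 3)
V(f, a) = a + f (V(f, a) = (a + f) + 0 = a + f)
O(J) = -14 (O(J) = -17 + 3 = -14)
O(-60)/(-39595) + 340527/(-377210) = -14/(-39595) + 340527/(-377210) = -14*(-1/39595) + 340527*(-1/377210) = 14/39595 - 340527/377210 = -539115425/597425198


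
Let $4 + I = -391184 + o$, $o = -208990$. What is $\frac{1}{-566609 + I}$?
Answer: $- \frac{1}{1166787} \approx -8.5705 \cdot 10^{-7}$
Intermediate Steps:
$I = -600178$ ($I = -4 - 600174 = -600178$)
$\frac{1}{-566609 + I} = \frac{1}{-566609 - 600178} = \frac{1}{-1166787} = - \frac{1}{1166787}$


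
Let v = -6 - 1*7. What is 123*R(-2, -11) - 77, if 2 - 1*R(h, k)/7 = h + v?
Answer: 14560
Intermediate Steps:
v = -13 (v = -6 - 7 = -13)
R(h, k) = 105 - 7*h (R(h, k) = 14 - 7*(h - 13) = 14 - 7*(-13 + h) = 14 + (91 - 7*h) = 105 - 7*h)
123*R(-2, -11) - 77 = 123*(105 - 7*(-2)) - 77 = 123*(105 + 14) - 77 = 123*119 - 77 = 14637 - 77 = 14560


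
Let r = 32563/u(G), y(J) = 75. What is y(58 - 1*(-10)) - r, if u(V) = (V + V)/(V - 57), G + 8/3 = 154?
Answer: -9147229/908 ≈ -10074.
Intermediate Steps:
G = 454/3 (G = -8/3 + 154 = 454/3 ≈ 151.33)
u(V) = 2*V/(-57 + V) (u(V) = (2*V)/(-57 + V) = 2*V/(-57 + V))
r = 9215329/908 (r = 32563/((2*(454/3)/(-57 + 454/3))) = 32563/((2*(454/3)/(283/3))) = 32563/((2*(454/3)*(3/283))) = 32563/(908/283) = 32563*(283/908) = 9215329/908 ≈ 10149.)
y(58 - 1*(-10)) - r = 75 - 1*9215329/908 = 75 - 9215329/908 = -9147229/908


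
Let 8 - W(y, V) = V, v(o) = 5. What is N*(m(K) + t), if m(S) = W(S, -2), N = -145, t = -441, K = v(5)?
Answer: 62495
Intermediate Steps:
K = 5
W(y, V) = 8 - V
m(S) = 10 (m(S) = 8 - 1*(-2) = 8 + 2 = 10)
N*(m(K) + t) = -145*(10 - 441) = -145*(-431) = 62495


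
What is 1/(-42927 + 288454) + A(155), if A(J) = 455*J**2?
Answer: 2683947709626/245527 ≈ 1.0931e+7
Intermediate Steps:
1/(-42927 + 288454) + A(155) = 1/(-42927 + 288454) + 455*155**2 = 1/245527 + 455*24025 = 1/245527 + 10931375 = 2683947709626/245527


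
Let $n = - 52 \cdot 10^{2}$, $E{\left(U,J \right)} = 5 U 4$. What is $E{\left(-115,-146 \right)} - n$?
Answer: $2900$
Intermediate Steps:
$E{\left(U,J \right)} = 20 U$
$n = -5200$ ($n = \left(-52\right) 100 = -5200$)
$E{\left(-115,-146 \right)} - n = 20 \left(-115\right) - -5200 = -2300 + 5200 = 2900$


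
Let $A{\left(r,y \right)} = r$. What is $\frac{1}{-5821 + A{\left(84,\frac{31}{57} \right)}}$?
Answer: $- \frac{1}{5737} \approx -0.00017431$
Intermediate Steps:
$\frac{1}{-5821 + A{\left(84,\frac{31}{57} \right)}} = \frac{1}{-5821 + 84} = \frac{1}{-5737} = - \frac{1}{5737}$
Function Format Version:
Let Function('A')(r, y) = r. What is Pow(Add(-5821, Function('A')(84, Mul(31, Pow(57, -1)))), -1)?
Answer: Rational(-1, 5737) ≈ -0.00017431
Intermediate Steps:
Pow(Add(-5821, Function('A')(84, Mul(31, Pow(57, -1)))), -1) = Pow(Add(-5821, 84), -1) = Pow(-5737, -1) = Rational(-1, 5737)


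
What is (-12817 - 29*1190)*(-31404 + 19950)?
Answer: 542083458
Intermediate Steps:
(-12817 - 29*1190)*(-31404 + 19950) = (-12817 - 34510)*(-11454) = -47327*(-11454) = 542083458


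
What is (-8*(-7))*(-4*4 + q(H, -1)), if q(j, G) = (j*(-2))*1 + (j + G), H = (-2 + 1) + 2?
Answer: -1008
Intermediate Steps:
H = 1 (H = -1 + 2 = 1)
q(j, G) = G - j (q(j, G) = -2*j*1 + (G + j) = -2*j + (G + j) = G - j)
(-8*(-7))*(-4*4 + q(H, -1)) = (-8*(-7))*(-4*4 + (-1 - 1*1)) = 56*(-16 + (-1 - 1)) = 56*(-16 - 2) = 56*(-18) = -1008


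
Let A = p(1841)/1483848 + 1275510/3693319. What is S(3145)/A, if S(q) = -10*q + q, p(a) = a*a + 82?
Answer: -155120571145847160/14410661728277 ≈ -10764.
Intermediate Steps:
p(a) = 82 + a² (p(a) = a² + 82 = 82 + a²)
S(q) = -9*q
A = 14410661728277/5480324011512 (A = (82 + 1841²)/1483848 + 1275510/3693319 = (82 + 3389281)*(1/1483848) + 1275510*(1/3693319) = 3389363*(1/1483848) + 1275510/3693319 = 3389363/1483848 + 1275510/3693319 = 14410661728277/5480324011512 ≈ 2.6295)
S(3145)/A = (-9*3145)/(14410661728277/5480324011512) = -28305*5480324011512/14410661728277 = -155120571145847160/14410661728277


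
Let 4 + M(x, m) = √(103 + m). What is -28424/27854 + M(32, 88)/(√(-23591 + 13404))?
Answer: -748/733 + I*√10187*(4 - √191)/10187 ≈ -1.0205 - 0.097297*I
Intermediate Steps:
M(x, m) = -4 + √(103 + m)
-28424/27854 + M(32, 88)/(√(-23591 + 13404)) = -28424/27854 + (-4 + √(103 + 88))/(√(-23591 + 13404)) = -28424*1/27854 + (-4 + √191)/(√(-10187)) = -748/733 + (-4 + √191)/((I*√10187)) = -748/733 + (-4 + √191)*(-I*√10187/10187) = -748/733 - I*√10187*(-4 + √191)/10187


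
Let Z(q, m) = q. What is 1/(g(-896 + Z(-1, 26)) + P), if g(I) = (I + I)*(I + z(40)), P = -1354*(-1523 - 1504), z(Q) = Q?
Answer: 1/5636016 ≈ 1.7743e-7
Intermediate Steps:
P = 4098558 (P = -1354*(-3027) = 4098558)
g(I) = 2*I*(40 + I) (g(I) = (I + I)*(I + 40) = (2*I)*(40 + I) = 2*I*(40 + I))
1/(g(-896 + Z(-1, 26)) + P) = 1/(2*(-896 - 1)*(40 + (-896 - 1)) + 4098558) = 1/(2*(-897)*(40 - 897) + 4098558) = 1/(2*(-897)*(-857) + 4098558) = 1/(1537458 + 4098558) = 1/5636016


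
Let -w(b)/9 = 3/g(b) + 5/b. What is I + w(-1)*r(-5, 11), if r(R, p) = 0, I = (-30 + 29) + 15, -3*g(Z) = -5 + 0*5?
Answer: 14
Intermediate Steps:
g(Z) = 5/3 (g(Z) = -(-5 + 0*5)/3 = -(-5 + 0)/3 = -1/3*(-5) = 5/3)
I = 14 (I = -1 + 15 = 14)
w(b) = -81/5 - 45/b (w(b) = -9*(3/(5/3) + 5/b) = -9*(3*(3/5) + 5/b) = -9*(9/5 + 5/b) = -81/5 - 45/b)
I + w(-1)*r(-5, 11) = 14 + (-81/5 - 45/(-1))*0 = 14 + (-81/5 - 45*(-1))*0 = 14 + (-81/5 + 45)*0 = 14 + (144/5)*0 = 14 + 0 = 14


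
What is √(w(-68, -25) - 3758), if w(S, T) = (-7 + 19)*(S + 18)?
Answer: I*√4358 ≈ 66.015*I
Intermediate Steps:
w(S, T) = 216 + 12*S (w(S, T) = 12*(18 + S) = 216 + 12*S)
√(w(-68, -25) - 3758) = √((216 + 12*(-68)) - 3758) = √((216 - 816) - 3758) = √(-600 - 3758) = √(-4358) = I*√4358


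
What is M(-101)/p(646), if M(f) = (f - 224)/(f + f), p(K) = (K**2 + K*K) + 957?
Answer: 325/168788978 ≈ 1.9255e-6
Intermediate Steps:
p(K) = 957 + 2*K**2 (p(K) = (K**2 + K**2) + 957 = 2*K**2 + 957 = 957 + 2*K**2)
M(f) = (-224 + f)/(2*f) (M(f) = (-224 + f)/((2*f)) = (-224 + f)*(1/(2*f)) = (-224 + f)/(2*f))
M(-101)/p(646) = ((1/2)*(-224 - 101)/(-101))/(957 + 2*646**2) = ((1/2)*(-1/101)*(-325))/(957 + 2*417316) = 325/(202*(957 + 834632)) = (325/202)/835589 = (325/202)*(1/835589) = 325/168788978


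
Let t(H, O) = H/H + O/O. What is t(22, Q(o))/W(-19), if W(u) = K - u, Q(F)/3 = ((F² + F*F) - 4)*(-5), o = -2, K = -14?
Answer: ⅖ ≈ 0.40000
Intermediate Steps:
Q(F) = 60 - 30*F² (Q(F) = 3*(((F² + F*F) - 4)*(-5)) = 3*(((F² + F²) - 4)*(-5)) = 3*((2*F² - 4)*(-5)) = 3*((-4 + 2*F²)*(-5)) = 3*(20 - 10*F²) = 60 - 30*F²)
t(H, O) = 2 (t(H, O) = 1 + 1 = 2)
W(u) = -14 - u
t(22, Q(o))/W(-19) = 2/(-14 - 1*(-19)) = 2/(-14 + 19) = 2/5 = 2*(⅕) = ⅖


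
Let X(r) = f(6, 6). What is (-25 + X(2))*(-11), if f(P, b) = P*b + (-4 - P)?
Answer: -11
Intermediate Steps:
f(P, b) = -4 - P + P*b
X(r) = 26 (X(r) = -4 - 1*6 + 6*6 = -4 - 6 + 36 = 26)
(-25 + X(2))*(-11) = (-25 + 26)*(-11) = 1*(-11) = -11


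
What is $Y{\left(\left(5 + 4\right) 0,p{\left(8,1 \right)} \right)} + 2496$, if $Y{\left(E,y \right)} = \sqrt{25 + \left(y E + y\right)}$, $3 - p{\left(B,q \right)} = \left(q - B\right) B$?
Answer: $2496 + 2 \sqrt{21} \approx 2505.2$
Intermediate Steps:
$p{\left(B,q \right)} = 3 - B \left(q - B\right)$ ($p{\left(B,q \right)} = 3 - \left(q - B\right) B = 3 - B \left(q - B\right)$)
$Y{\left(E,y \right)} = \sqrt{25 + y + E y}$ ($Y{\left(E,y \right)} = \sqrt{25 + \left(E y + y\right)} = \sqrt{25 + \left(y + E y\right)} = \sqrt{25 + y + E y}$)
$Y{\left(\left(5 + 4\right) 0,p{\left(8,1 \right)} \right)} + 2496 = \sqrt{25 + \left(3 + 8^{2} - 8 \cdot 1\right) + \left(5 + 4\right) 0 \left(3 + 8^{2} - 8 \cdot 1\right)} + 2496 = \sqrt{25 + \left(3 + 64 - 8\right) + 9 \cdot 0 \left(3 + 64 - 8\right)} + 2496 = \sqrt{25 + 59 + 0 \cdot 59} + 2496 = \sqrt{25 + 59 + 0} + 2496 = \sqrt{84} + 2496 = 2 \sqrt{21} + 2496 = 2496 + 2 \sqrt{21}$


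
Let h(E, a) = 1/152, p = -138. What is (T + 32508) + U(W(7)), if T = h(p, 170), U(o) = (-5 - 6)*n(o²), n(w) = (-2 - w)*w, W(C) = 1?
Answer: 4946233/152 ≈ 32541.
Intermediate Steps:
n(w) = w*(-2 - w)
U(o) = 11*o²*(2 + o²) (U(o) = (-5 - 6)*(-o²*(2 + o²)) = -(-11)*o²*(2 + o²) = 11*o²*(2 + o²))
h(E, a) = 1/152
T = 1/152 ≈ 0.0065789
(T + 32508) + U(W(7)) = (1/152 + 32508) + 11*1²*(2 + 1²) = 4941217/152 + 11*1*(2 + 1) = 4941217/152 + 11*1*3 = 4941217/152 + 33 = 4946233/152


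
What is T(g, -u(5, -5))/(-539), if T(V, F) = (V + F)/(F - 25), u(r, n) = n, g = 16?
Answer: 3/1540 ≈ 0.0019481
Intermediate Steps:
T(V, F) = (F + V)/(-25 + F)
T(g, -u(5, -5))/(-539) = ((-1*(-5) + 16)/(-25 - 1*(-5)))/(-539) = ((5 + 16)/(-25 + 5))*(-1/539) = (21/(-20))*(-1/539) = -1/20*21*(-1/539) = -21/20*(-1/539) = 3/1540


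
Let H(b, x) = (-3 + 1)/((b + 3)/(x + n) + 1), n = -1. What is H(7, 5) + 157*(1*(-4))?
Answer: -4400/7 ≈ -628.57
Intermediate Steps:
H(b, x) = -2/(1 + (3 + b)/(-1 + x)) (H(b, x) = (-3 + 1)/((b + 3)/(x - 1) + 1) = -2/((3 + b)/(-1 + x) + 1) = -2/(1 + (3 + b)/(-1 + x)))
H(7, 5) + 157*(1*(-4)) = 2*(1 - 1*5)/(2 + 7 + 5) + 157*(1*(-4)) = 2*(1 - 5)/14 + 157*(-4) = 2*(1/14)*(-4) - 628 = -4/7 - 628 = -4400/7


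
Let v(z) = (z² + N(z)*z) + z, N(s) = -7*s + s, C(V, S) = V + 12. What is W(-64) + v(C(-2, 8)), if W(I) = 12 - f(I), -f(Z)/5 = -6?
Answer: -508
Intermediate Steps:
f(Z) = 30 (f(Z) = -5*(-6) = 30)
C(V, S) = 12 + V
W(I) = -18 (W(I) = 12 - 1*30 = 12 - 30 = -18)
N(s) = -6*s
v(z) = z - 5*z² (v(z) = (z² + (-6*z)*z) + z = (z² - 6*z²) + z = -5*z² + z = z - 5*z²)
W(-64) + v(C(-2, 8)) = -18 + (12 - 2)*(1 - 5*(12 - 2)) = -18 + 10*(1 - 5*10) = -18 + 10*(1 - 50) = -18 + 10*(-49) = -18 - 490 = -508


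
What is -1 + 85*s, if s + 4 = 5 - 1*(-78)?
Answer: 6714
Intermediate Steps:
s = 79 (s = -4 + (5 - 1*(-78)) = -4 + (5 + 78) = -4 + 83 = 79)
-1 + 85*s = -1 + 85*79 = -1 + 6715 = 6714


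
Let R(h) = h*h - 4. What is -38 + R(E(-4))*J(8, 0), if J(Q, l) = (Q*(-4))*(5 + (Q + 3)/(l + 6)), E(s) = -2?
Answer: -38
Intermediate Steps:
J(Q, l) = -4*Q*(5 + (3 + Q)/(6 + l)) (J(Q, l) = (-4*Q)*(5 + (3 + Q)/(6 + l)) = -4*Q*(5 + (3 + Q)/(6 + l)))
R(h) = -4 + h² (R(h) = h² - 4 = -4 + h²)
-38 + R(E(-4))*J(8, 0) = -38 + (-4 + (-2)²)*(-4*8*(33 + 8 + 5*0)/(6 + 0)) = -38 + (-4 + 4)*(-4*8*(33 + 8 + 0)/6) = -38 + 0*(-4*8*⅙*41) = -38 + 0*(-656/3) = -38 + 0 = -38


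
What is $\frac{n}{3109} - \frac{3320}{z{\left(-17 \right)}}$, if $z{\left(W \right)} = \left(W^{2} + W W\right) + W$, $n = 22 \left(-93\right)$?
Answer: $- \frac{11469686}{1744149} \approx -6.5761$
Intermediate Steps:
$n = -2046$
$z{\left(W \right)} = W + 2 W^{2}$ ($z{\left(W \right)} = \left(W^{2} + W^{2}\right) + W = 2 W^{2} + W = W + 2 W^{2}$)
$\frac{n}{3109} - \frac{3320}{z{\left(-17 \right)}} = - \frac{2046}{3109} - \frac{3320}{\left(-17\right) \left(1 + 2 \left(-17\right)\right)} = \left(-2046\right) \frac{1}{3109} - \frac{3320}{\left(-17\right) \left(1 - 34\right)} = - \frac{2046}{3109} - \frac{3320}{\left(-17\right) \left(-33\right)} = - \frac{2046}{3109} - \frac{3320}{561} = - \frac{11469686}{1744149}$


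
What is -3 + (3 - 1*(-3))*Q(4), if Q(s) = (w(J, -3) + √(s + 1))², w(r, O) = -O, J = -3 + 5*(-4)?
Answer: 81 + 36*√5 ≈ 161.50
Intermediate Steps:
J = -23 (J = -3 - 20 = -23)
Q(s) = (3 + √(1 + s))² (Q(s) = (-1*(-3) + √(s + 1))² = (3 + √(1 + s))²)
-3 + (3 - 1*(-3))*Q(4) = -3 + (3 - 1*(-3))*(3 + √(1 + 4))² = -3 + (3 + 3)*(3 + √5)² = -3 + 6*(3 + √5)²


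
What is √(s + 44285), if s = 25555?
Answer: 12*√485 ≈ 264.27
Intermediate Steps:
√(s + 44285) = √(25555 + 44285) = √69840 = 12*√485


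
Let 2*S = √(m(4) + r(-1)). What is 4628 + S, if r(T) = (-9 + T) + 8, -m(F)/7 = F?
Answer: 4628 + I*√30/2 ≈ 4628.0 + 2.7386*I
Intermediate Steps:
m(F) = -7*F
r(T) = -1 + T
S = I*√30/2 (S = √(-7*4 + (-1 - 1))/2 = √(-28 - 2)/2 = √(-30)/2 = (I*√30)/2 = I*√30/2 ≈ 2.7386*I)
4628 + S = 4628 + I*√30/2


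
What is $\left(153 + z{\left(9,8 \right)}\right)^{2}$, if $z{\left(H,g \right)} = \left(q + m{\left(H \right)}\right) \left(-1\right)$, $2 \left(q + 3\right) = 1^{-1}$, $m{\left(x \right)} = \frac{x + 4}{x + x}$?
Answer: $\frac{1940449}{81} \approx 23956.0$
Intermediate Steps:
$m{\left(x \right)} = \frac{4 + x}{2 x}$
$q = - \frac{5}{2}$ ($q = -3 + \frac{1}{2 \cdot 1} = -3 + \frac{1}{2} \cdot 1 = -3 + \frac{1}{2} = - \frac{5}{2} \approx -2.5$)
$z{\left(H,g \right)} = \frac{5}{2} - \frac{4 + H}{2 H}$ ($z{\left(H,g \right)} = \left(- \frac{5}{2} + \frac{4 + H}{2 H}\right) \left(-1\right) = \frac{5}{2} - \frac{4 + H}{2 H}$)
$\left(153 + z{\left(9,8 \right)}\right)^{2} = \left(153 + \left(2 - \frac{2}{9}\right)\right)^{2} = \left(153 + \frac{16}{9}\right)^{2} = \left(\frac{1393}{9}\right)^{2} = \frac{1940449}{81}$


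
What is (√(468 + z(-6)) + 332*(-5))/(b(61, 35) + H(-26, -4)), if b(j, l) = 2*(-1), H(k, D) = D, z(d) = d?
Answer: 830/3 - √462/6 ≈ 273.08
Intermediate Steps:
b(j, l) = -2
(√(468 + z(-6)) + 332*(-5))/(b(61, 35) + H(-26, -4)) = (√(468 - 6) + 332*(-5))/(-2 - 4) = (√462 - 1660)/(-6) = (-1660 + √462)*(-⅙) = 830/3 - √462/6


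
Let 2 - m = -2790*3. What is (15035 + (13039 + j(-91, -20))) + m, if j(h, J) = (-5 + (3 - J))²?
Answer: 36770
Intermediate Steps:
j(h, J) = (-2 - J)²
m = 8372 (m = 2 - (-2790)*3 = 2 - 1*(-8370) = 2 + 8370 = 8372)
(15035 + (13039 + j(-91, -20))) + m = (15035 + (13039 + (2 - 20)²)) + 8372 = (15035 + (13039 + (-18)²)) + 8372 = (15035 + (13039 + 324)) + 8372 = (15035 + 13363) + 8372 = 28398 + 8372 = 36770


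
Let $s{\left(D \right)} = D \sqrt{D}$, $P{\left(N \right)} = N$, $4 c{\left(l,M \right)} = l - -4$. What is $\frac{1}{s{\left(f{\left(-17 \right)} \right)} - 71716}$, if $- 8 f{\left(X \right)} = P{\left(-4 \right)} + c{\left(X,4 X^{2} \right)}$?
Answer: $- \frac{2349989888}{168531874783419} - \frac{3712 \sqrt{58}}{168531874783419} \approx -1.3944 \cdot 10^{-5}$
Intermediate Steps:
$c{\left(l,M \right)} = 1 + \frac{l}{4}$ ($c{\left(l,M \right)} = \frac{l - -4}{4} = \frac{l + 4}{4} = \frac{4 + l}{4} = 1 + \frac{l}{4}$)
$f{\left(X \right)} = \frac{3}{8} - \frac{X}{32}$ ($f{\left(X \right)} = - \frac{-4 + \left(1 + \frac{X}{4}\right)}{8} = - \frac{-3 + \frac{X}{4}}{8} = \frac{3}{8} - \frac{X}{32}$)
$s{\left(D \right)} = D^{\frac{3}{2}}$
$\frac{1}{s{\left(f{\left(-17 \right)} \right)} - 71716} = \frac{1}{\left(\frac{3}{8} - - \frac{17}{32}\right)^{\frac{3}{2}} - 71716} = \frac{1}{\left(\frac{3}{8} + \frac{17}{32}\right)^{\frac{3}{2}} - 71716} = \frac{1}{\left(\frac{29}{32}\right)^{\frac{3}{2}} - 71716} = \frac{1}{\frac{29 \sqrt{58}}{256} - 71716} = \frac{1}{-71716 + \frac{29 \sqrt{58}}{256}}$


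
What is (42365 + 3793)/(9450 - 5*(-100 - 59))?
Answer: 15386/3415 ≈ 4.5054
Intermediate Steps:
(42365 + 3793)/(9450 - 5*(-100 - 59)) = 46158/(9450 - 5*(-159)) = 46158/(9450 + 795) = 46158/10245 = 46158*(1/10245) = 15386/3415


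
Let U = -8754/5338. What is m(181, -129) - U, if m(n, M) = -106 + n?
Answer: 204552/2669 ≈ 76.640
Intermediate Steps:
U = -4377/2669 (U = -8754*1/5338 = -4377/2669 ≈ -1.6399)
m(181, -129) - U = (-106 + 181) - 1*(-4377/2669) = 75 + 4377/2669 = 204552/2669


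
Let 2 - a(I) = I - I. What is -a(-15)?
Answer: -2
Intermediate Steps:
a(I) = 2 (a(I) = 2 - (I - I) = 2 - 1*0 = 2 + 0 = 2)
-a(-15) = -1*2 = -2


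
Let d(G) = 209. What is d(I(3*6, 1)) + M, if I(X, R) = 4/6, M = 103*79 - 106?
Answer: 8240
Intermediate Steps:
M = 8031 (M = 8137 - 106 = 8031)
I(X, R) = ⅔ (I(X, R) = 4*(⅙) = ⅔)
d(I(3*6, 1)) + M = 209 + 8031 = 8240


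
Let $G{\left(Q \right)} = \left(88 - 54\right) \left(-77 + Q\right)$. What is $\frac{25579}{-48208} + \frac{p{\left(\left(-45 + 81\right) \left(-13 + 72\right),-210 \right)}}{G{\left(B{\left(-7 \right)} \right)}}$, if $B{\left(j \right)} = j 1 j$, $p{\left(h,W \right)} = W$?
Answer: $- \frac{254063}{819536} \approx -0.31001$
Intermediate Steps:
$B{\left(j \right)} = j^{2}$ ($B{\left(j \right)} = j j = j^{2}$)
$G{\left(Q \right)} = -2618 + 34 Q$ ($G{\left(Q \right)} = 34 \left(-77 + Q\right) = -2618 + 34 Q$)
$\frac{25579}{-48208} + \frac{p{\left(\left(-45 + 81\right) \left(-13 + 72\right),-210 \right)}}{G{\left(B{\left(-7 \right)} \right)}} = \frac{25579}{-48208} - \frac{210}{-2618 + 34 \left(-7\right)^{2}} = 25579 \left(- \frac{1}{48208}\right) - \frac{210}{-2618 + 34 \cdot 49} = - \frac{25579}{48208} - \frac{210}{-2618 + 1666} = - \frac{25579}{48208} - \frac{210}{-952} = - \frac{25579}{48208} - - \frac{15}{68} = - \frac{25579}{48208} + \frac{15}{68} = - \frac{254063}{819536}$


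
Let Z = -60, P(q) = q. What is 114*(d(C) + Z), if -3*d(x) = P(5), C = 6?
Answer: -7030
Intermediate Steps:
d(x) = -5/3 (d(x) = -⅓*5 = -5/3)
114*(d(C) + Z) = 114*(-5/3 - 60) = 114*(-185/3) = -7030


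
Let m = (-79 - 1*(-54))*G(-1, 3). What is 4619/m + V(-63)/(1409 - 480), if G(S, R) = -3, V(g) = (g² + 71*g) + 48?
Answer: 4256851/69675 ≈ 61.096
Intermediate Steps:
V(g) = 48 + g² + 71*g
m = 75 (m = (-79 - 1*(-54))*(-3) = (-79 + 54)*(-3) = -25*(-3) = 75)
4619/m + V(-63)/(1409 - 480) = 4619/75 + (48 + (-63)² + 71*(-63))/(1409 - 480) = 4619*(1/75) + (48 + 3969 - 4473)/929 = 4619/75 - 456*1/929 = 4619/75 - 456/929 = 4256851/69675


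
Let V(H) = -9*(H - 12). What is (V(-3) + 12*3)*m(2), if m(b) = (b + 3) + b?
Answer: 1197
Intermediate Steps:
m(b) = 3 + 2*b (m(b) = (3 + b) + b = 3 + 2*b)
V(H) = 108 - 9*H (V(H) = -9*(-12 + H) = 108 - 9*H)
(V(-3) + 12*3)*m(2) = ((108 - 9*(-3)) + 12*3)*(3 + 2*2) = ((108 + 27) + 36)*(3 + 4) = (135 + 36)*7 = 171*7 = 1197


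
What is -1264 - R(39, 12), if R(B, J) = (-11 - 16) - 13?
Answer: -1224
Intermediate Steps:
R(B, J) = -40 (R(B, J) = -27 - 13 = -40)
-1264 - R(39, 12) = -1264 - 1*(-40) = -1264 + 40 = -1224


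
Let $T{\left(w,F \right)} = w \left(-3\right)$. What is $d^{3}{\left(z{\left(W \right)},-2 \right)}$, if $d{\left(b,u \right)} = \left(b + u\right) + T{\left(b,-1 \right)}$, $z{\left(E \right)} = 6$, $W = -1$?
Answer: $-2744$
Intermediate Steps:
$T{\left(w,F \right)} = - 3 w$
$d{\left(b,u \right)} = u - 2 b$ ($d{\left(b,u \right)} = \left(b + u\right) - 3 b = u - 2 b$)
$d^{3}{\left(z{\left(W \right)},-2 \right)} = \left(-2 - 12\right)^{3} = \left(-14\right)^{3} = -2744$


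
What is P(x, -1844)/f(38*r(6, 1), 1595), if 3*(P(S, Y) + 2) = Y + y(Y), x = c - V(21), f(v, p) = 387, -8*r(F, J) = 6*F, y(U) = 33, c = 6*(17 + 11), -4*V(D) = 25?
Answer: -1817/1161 ≈ -1.5650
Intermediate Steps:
V(D) = -25/4 (V(D) = -1/4*25 = -25/4)
c = 168 (c = 6*28 = 168)
r(F, J) = -3*F/4
x = 697/4 (x = 168 - 1*(-25/4) = 168 + 25/4 = 697/4 ≈ 174.25)
P(S, Y) = 9 + Y/3 (P(S, Y) = -2 + (Y + 33)/3 = -2 + (33 + Y)/3 = -2 + (11 + Y/3) = 9 + Y/3)
P(x, -1844)/f(38*r(6, 1), 1595) = (9 + (1/3)*(-1844))/387 = (9 - 1844/3)*(1/387) = -1817/3*1/387 = -1817/1161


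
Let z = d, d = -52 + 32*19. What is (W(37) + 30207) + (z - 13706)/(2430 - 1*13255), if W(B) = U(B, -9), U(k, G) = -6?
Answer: 13077559/433 ≈ 30202.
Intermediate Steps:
W(B) = -6
d = 556 (d = -52 + 608 = 556)
z = 556
(W(37) + 30207) + (z - 13706)/(2430 - 1*13255) = (-6 + 30207) + (556 - 13706)/(2430 - 1*13255) = 30201 - 13150/(2430 - 13255) = 30201 - 13150/(-10825) = 30201 - 13150*(-1/10825) = 30201 + 526/433 = 13077559/433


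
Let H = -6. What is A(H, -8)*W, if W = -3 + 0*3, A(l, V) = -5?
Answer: 15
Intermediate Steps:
W = -3 (W = -3 + 0 = -3)
A(H, -8)*W = -5*(-3) = 15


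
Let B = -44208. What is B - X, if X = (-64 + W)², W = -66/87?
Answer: -40705812/841 ≈ -48402.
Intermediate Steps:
W = -22/29 (W = -66*1/87 = -22/29 ≈ -0.75862)
X = 3526884/841 (X = (-64 - 22/29)² = (-1878/29)² = 3526884/841 ≈ 4193.7)
B - X = -44208 - 1*3526884/841 = -44208 - 3526884/841 = -40705812/841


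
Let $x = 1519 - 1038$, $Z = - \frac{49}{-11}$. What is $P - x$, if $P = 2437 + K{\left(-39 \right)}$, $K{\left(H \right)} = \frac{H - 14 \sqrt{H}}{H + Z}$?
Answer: $\frac{743709}{380} + \frac{77 i \sqrt{39}}{190} \approx 1957.1 + 2.5309 i$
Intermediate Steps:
$Z = \frac{49}{11}$ ($Z = \left(-49\right) \left(- \frac{1}{11}\right) = \frac{49}{11} \approx 4.4545$)
$K{\left(H \right)} = \frac{H - 14 \sqrt{H}}{\frac{49}{11} + H}$ ($K{\left(H \right)} = \frac{H - 14 \sqrt{H}}{H + \frac{49}{11}} = \frac{H - 14 \sqrt{H}}{\frac{49}{11} + H}$)
$x = 481$
$P = \frac{926489}{380} + \frac{77 i \sqrt{39}}{190}$ ($P = 2437 + \frac{11 \left(-39 - 14 \sqrt{-39}\right)}{49 + 11 \left(-39\right)} = 2437 + \frac{11 \left(-39 - 14 i \sqrt{39}\right)}{49 - 429} = 2437 + \frac{11 \left(-39 - 14 i \sqrt{39}\right)}{-380} = 2437 + 11 \left(- \frac{1}{380}\right) \left(-39 - 14 i \sqrt{39}\right) = 2437 + \left(\frac{429}{380} + \frac{77 i \sqrt{39}}{190}\right) = \frac{926489}{380} + \frac{77 i \sqrt{39}}{190} \approx 2438.1 + 2.5309 i$)
$P - x = \left(\frac{926489}{380} + \frac{77 i \sqrt{39}}{190}\right) - 481 = \frac{743709}{380} + \frac{77 i \sqrt{39}}{190}$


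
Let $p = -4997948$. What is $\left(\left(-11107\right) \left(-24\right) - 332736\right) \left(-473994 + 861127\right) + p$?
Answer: $-25620814292$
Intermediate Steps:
$\left(\left(-11107\right) \left(-24\right) - 332736\right) \left(-473994 + 861127\right) + p = \left(\left(-11107\right) \left(-24\right) - 332736\right) \left(-473994 + 861127\right) - 4997948 = \left(266568 - 332736\right) 387133 - 4997948 = \left(-66168\right) 387133 - 4997948 = -25615816344 - 4997948 = -25620814292$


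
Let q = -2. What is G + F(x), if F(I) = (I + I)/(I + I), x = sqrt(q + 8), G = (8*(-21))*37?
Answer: -6215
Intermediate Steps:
G = -6216 (G = -168*37 = -6216)
x = sqrt(6) (x = sqrt(-2 + 8) = sqrt(6) ≈ 2.4495)
F(I) = 1 (F(I) = (2*I)/((2*I)) = (2*I)*(1/(2*I)) = 1)
G + F(x) = -6216 + 1 = -6215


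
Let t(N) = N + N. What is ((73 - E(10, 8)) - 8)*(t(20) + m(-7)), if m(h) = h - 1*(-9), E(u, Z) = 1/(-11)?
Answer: 30072/11 ≈ 2733.8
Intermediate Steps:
E(u, Z) = -1/11
t(N) = 2*N
m(h) = 9 + h (m(h) = h + 9 = 9 + h)
((73 - E(10, 8)) - 8)*(t(20) + m(-7)) = ((73 - 1*(-1/11)) - 8)*(2*20 + (9 - 7)) = ((73 + 1/11) - 8)*(40 + 2) = (804/11 - 8)*42 = (716/11)*42 = 30072/11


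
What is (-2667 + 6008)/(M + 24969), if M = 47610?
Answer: 257/5583 ≈ 0.046033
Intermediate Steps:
(-2667 + 6008)/(M + 24969) = (-2667 + 6008)/(47610 + 24969) = 3341/72579 = 3341*(1/72579) = 257/5583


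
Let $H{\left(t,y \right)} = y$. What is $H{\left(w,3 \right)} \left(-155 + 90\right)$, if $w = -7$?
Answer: $-195$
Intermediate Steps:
$H{\left(w,3 \right)} \left(-155 + 90\right) = 3 \left(-155 + 90\right) = 3 \left(-65\right) = -195$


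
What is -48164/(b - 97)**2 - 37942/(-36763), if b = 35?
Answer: -406201021/35329243 ≈ -11.498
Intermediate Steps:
-48164/(b - 97)**2 - 37942/(-36763) = -48164/(35 - 97)**2 - 37942/(-36763) = -48164/((-62)**2) - 37942*(-1/36763) = -48164/3844 + 37942/36763 = -48164*1/3844 + 37942/36763 = -12041/961 + 37942/36763 = -406201021/35329243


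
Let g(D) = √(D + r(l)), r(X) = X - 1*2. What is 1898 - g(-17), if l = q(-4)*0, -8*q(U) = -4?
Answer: 1898 - I*√19 ≈ 1898.0 - 4.3589*I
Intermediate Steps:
q(U) = ½ (q(U) = -⅛*(-4) = ½)
l = 0 (l = (½)*0 = 0)
r(X) = -2 + X (r(X) = X - 2 = -2 + X)
g(D) = √(-2 + D) (g(D) = √(D + (-2 + 0)) = √(D - 2) = √(-2 + D))
1898 - g(-17) = 1898 - √(-2 - 17) = 1898 - √(-19) = 1898 - I*√19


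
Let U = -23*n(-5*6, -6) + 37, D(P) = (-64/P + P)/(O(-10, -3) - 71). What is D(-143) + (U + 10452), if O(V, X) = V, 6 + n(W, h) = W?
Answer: 4855748/429 ≈ 11319.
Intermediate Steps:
n(W, h) = -6 + W
D(P) = -P/81 + 64/(81*P) (D(P) = (-64/P + P)/(-10 - 71) = (P - 64/P)/(-81) = (P - 64/P)*(-1/81) = -P/81 + 64/(81*P))
U = 865 (U = -23*(-6 - 5*6) + 37 = -23*(-6 - 30) + 37 = -23*(-36) + 37 = 828 + 37 = 865)
D(-143) + (U + 10452) = (1/81)*(64 - 1*(-143)**2)/(-143) + (865 + 10452) = (1/81)*(-1/143)*(64 - 1*20449) + 11317 = (1/81)*(-1/143)*(64 - 20449) + 11317 = (1/81)*(-1/143)*(-20385) + 11317 = 755/429 + 11317 = 4855748/429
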